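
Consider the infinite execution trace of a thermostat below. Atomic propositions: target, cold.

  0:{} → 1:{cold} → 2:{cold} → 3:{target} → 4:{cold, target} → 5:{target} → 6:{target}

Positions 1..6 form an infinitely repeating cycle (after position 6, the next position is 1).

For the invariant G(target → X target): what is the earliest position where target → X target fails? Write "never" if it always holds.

6

Check target → X target at each position in order: 0 ✓, 1 ✓, 2 ✓, 3 ✓, 4 ✓, 5 ✓.
At position 6 the labels are {target} and the next position 1 has {cold}, so target → X target is false there. This is the first violation.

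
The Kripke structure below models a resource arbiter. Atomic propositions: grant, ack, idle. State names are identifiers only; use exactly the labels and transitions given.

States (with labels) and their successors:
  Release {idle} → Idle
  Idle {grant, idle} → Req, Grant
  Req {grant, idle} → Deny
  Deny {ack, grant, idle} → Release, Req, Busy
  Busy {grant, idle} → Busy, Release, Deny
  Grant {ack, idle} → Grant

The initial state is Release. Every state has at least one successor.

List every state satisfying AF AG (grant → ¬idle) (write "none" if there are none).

{Grant}

States satisfying AG (grant → ¬idle): {Grant}.
States satisfying AF AG (grant → ¬idle): {Grant}.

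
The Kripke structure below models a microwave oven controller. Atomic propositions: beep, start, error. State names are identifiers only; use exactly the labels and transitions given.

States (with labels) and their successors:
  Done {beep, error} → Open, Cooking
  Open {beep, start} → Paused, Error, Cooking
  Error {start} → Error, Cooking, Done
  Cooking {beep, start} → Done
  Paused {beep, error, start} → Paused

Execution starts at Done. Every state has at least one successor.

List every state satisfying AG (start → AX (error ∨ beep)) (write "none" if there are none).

States satisfying start → AX (error ∨ beep): {Done, Cooking, Paused}.
States satisfying AG (start → AX (error ∨ beep)): {Paused}.

{Paused}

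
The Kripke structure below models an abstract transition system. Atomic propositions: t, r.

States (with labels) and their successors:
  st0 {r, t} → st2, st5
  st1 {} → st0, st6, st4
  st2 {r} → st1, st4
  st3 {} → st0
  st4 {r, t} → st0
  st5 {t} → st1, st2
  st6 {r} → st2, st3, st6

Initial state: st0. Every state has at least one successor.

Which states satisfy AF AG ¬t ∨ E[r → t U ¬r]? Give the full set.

{st0, st1, st3, st4, st5}

States satisfying AG ¬t: ∅.
States satisfying AF AG ¬t: ∅.
States satisfying r → t: {st0, st1, st3, st4, st5}.
States satisfying ¬r: {st1, st3, st5}.
States satisfying E[r → t U ¬r]: {st0, st1, st3, st4, st5}.
States satisfying AF AG ¬t ∨ E[r → t U ¬r]: {st0, st1, st3, st4, st5}.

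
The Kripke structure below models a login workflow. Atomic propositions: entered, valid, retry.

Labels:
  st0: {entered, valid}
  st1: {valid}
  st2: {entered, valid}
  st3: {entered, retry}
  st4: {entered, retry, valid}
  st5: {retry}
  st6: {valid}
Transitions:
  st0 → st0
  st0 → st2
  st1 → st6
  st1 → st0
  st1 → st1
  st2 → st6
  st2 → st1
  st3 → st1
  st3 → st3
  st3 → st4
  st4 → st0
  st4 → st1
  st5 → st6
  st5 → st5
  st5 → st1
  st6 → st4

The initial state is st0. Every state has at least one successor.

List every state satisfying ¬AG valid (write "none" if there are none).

States satisfying valid: {st0, st1, st2, st4, st6}.
States satisfying AG valid: {st0, st1, st2, st4, st6}.
States satisfying ¬AG valid: {st3, st5}.

{st3, st5}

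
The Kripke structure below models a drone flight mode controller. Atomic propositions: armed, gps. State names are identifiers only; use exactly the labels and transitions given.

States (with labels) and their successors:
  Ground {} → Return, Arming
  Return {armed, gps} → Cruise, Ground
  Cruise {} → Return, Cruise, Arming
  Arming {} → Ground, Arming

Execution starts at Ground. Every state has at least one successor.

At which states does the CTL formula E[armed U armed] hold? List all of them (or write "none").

States satisfying armed: {Return}.
States satisfying E[armed U armed]: {Return}.

{Return}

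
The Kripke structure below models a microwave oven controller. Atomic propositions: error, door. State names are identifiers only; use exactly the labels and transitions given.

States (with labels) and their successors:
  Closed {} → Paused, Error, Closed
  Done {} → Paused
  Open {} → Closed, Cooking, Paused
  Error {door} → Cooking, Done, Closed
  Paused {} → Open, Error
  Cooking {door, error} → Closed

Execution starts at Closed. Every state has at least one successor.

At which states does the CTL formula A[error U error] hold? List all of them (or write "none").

{Cooking}

States satisfying error: {Cooking}.
States satisfying A[error U error]: {Cooking}.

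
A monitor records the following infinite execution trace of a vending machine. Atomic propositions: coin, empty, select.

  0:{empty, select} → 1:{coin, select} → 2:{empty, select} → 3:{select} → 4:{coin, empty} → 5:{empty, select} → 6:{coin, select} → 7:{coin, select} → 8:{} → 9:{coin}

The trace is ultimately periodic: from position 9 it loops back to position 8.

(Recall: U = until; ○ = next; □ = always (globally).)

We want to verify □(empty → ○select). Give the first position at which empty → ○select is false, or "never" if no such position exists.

empty → ○select holds at every position 0..9, and those are all the positions the trace ever visits, so the invariant □(empty → ○select) is never violated.

never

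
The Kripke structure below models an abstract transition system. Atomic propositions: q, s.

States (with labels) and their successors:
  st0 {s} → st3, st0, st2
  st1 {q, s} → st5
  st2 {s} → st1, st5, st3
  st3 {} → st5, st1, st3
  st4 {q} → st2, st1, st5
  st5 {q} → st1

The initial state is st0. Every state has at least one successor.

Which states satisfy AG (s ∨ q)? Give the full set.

States satisfying s ∨ q: {st0, st1, st2, st4, st5}.
States satisfying AG (s ∨ q): {st1, st5}.

{st1, st5}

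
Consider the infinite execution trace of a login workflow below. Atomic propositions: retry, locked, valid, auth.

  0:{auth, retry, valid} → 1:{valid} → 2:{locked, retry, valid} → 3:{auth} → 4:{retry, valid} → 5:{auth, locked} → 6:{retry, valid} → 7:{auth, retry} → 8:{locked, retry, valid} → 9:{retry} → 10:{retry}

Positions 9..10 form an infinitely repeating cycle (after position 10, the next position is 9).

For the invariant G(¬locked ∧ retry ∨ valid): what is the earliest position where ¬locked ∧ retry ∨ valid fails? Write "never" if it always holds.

Check ¬locked ∧ retry ∨ valid at each position in order: 0 ✓, 1 ✓, 2 ✓.
At position 3 the labels are {auth}, so ¬locked ∧ retry ∨ valid is false there. This is the first violation.

3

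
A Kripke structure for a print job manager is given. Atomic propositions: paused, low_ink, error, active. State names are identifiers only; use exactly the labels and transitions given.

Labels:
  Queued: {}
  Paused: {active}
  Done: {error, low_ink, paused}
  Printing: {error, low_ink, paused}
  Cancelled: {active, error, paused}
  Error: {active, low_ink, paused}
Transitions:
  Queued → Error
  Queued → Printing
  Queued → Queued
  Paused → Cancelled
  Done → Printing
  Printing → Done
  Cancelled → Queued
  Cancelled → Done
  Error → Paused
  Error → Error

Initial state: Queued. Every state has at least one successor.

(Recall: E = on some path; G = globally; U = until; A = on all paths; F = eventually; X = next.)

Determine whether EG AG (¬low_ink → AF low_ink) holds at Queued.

States satisfying AG (¬low_ink → AF low_ink): {Done, Printing}.
States satisfying EG AG (¬low_ink → AF low_ink): {Done, Printing}.
No suitable path/successor from Queued witnesses the formula.
Queued ∉ Sat(EG AG (¬low_ink → AF low_ink)).

Does not hold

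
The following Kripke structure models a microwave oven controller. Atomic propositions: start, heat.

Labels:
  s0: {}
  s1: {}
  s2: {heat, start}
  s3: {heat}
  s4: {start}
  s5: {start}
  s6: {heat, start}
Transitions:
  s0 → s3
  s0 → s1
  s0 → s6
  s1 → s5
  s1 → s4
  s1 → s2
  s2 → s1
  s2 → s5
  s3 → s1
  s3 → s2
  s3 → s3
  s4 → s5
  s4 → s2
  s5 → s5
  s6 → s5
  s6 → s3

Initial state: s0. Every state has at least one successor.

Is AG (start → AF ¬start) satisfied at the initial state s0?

Does not hold

States satisfying start → AF ¬start: {s0, s1, s3}.
States satisfying AG (start → AF ¬start): ∅.
s2 is reachable from s0 and violates start → AF ¬start, so AG fails at s0.
s0 ∉ Sat(AG (start → AF ¬start)).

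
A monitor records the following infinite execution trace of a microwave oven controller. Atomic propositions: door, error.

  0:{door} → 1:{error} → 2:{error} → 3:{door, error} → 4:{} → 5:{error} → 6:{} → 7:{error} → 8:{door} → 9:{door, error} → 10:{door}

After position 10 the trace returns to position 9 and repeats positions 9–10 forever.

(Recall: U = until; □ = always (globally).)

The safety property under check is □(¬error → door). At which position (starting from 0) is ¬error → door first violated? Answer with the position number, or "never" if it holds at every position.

Check ¬error → door at each position in order: 0 ✓, 1 ✓, 2 ✓, 3 ✓.
At position 4 the labels are {}, so ¬error → door is false there. This is the first violation.

4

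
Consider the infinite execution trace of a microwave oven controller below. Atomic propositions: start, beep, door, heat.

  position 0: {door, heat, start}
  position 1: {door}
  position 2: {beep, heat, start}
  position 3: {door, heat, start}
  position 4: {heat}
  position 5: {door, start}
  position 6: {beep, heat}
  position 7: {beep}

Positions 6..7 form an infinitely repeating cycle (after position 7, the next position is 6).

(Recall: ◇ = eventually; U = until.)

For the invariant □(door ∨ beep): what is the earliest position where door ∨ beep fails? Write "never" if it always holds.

4

Check door ∨ beep at each position in order: 0 ✓, 1 ✓, 2 ✓, 3 ✓.
At position 4 the labels are {heat}, so door ∨ beep is false there. This is the first violation.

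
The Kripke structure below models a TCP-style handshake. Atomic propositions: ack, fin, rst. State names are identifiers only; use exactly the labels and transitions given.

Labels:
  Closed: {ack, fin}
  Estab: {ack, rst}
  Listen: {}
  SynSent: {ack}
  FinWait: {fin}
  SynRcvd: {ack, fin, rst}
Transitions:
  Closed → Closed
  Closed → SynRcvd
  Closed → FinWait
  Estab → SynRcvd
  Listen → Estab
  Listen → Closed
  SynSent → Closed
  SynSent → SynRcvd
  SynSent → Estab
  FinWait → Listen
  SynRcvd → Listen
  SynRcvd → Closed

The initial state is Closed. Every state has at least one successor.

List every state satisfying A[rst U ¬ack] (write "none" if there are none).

{Listen, FinWait}

States satisfying rst: {Estab, SynRcvd}.
States satisfying ¬ack: {Listen, FinWait}.
States satisfying A[rst U ¬ack]: {Listen, FinWait}.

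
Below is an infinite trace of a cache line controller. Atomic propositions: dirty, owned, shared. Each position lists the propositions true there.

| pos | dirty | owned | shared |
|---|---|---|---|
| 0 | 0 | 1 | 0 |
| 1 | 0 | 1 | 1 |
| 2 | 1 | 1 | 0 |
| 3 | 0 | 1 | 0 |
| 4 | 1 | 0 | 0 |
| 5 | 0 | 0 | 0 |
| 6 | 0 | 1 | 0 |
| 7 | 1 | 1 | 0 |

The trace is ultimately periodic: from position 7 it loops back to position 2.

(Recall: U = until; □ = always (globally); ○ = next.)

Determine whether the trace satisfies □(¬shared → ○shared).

Does not hold

¬shared → ○shared must hold at every position from 0 onward. It fails at position 2, so □(¬shared → ○shared) is false.
Positions where ¬shared holds: 0, 2, 3, 4, 5, 6, 7.
Check ○shared at each: 0→ok, 2→fails, 3→fails, 4→fails, 5→fails, 6→fails, 7→fails.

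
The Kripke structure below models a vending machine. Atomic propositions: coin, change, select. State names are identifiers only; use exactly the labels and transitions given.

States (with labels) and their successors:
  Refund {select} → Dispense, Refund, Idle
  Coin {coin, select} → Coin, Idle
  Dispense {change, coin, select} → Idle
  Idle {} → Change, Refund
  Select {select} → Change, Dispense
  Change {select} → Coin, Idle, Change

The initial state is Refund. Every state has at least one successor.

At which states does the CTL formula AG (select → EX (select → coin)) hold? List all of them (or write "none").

{Refund, Coin, Dispense, Idle, Select, Change}

States satisfying select → EX (select → coin): {Refund, Coin, Dispense, Idle, Select, Change}.
States satisfying AG (select → EX (select → coin)): {Refund, Coin, Dispense, Idle, Select, Change}.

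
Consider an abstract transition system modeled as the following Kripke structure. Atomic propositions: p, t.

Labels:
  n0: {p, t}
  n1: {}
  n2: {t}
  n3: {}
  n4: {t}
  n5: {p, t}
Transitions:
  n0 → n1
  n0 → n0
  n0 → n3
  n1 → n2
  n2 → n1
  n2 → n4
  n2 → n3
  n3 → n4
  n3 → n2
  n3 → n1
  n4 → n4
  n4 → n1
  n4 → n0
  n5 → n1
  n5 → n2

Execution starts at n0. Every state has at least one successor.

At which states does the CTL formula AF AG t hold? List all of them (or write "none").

none

States satisfying AG t: ∅.
States satisfying AF AG t: ∅.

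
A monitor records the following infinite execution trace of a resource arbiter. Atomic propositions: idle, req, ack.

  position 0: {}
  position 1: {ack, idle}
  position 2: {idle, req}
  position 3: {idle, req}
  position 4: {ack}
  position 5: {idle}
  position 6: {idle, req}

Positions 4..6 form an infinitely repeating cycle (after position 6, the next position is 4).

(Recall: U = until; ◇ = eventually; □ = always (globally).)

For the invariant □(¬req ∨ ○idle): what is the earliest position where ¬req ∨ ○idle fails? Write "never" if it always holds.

3

Check ¬req ∨ ○idle at each position in order: 0 ✓, 1 ✓, 2 ✓.
At position 3 the labels are {idle, req} and the next position 4 has {ack}, so ¬req ∨ ○idle is false there. This is the first violation.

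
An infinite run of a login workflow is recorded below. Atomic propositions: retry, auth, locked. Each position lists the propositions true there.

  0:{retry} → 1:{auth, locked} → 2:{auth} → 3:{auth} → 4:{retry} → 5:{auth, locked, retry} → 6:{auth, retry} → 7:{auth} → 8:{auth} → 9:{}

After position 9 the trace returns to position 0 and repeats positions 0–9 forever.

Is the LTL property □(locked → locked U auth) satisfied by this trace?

Holds

locked → locked U auth holds at every position 0..9, and those are all positions ever visited, so □(locked → locked U auth) holds.
Positions where locked holds: 1, 5.
Check locked U auth at each: 1→ok, 5→ok.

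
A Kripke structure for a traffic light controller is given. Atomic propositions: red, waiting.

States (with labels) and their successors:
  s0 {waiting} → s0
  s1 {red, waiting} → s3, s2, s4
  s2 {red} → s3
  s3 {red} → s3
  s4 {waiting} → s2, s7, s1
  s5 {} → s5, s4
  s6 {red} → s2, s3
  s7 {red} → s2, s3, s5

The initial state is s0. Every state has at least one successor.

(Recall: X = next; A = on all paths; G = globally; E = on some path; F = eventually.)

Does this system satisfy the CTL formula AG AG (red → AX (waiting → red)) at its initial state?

Satisfied

States satisfying AG (red → AX (waiting → red)): {s0, s2, s3, s6}.
States satisfying AG AG (red → AX (waiting → red)): {s0, s2, s3, s6}.
Every state reachable from s0 satisfies AG (red → AX (waiting → red)).
s0 ∈ Sat(AG AG (red → AX (waiting → red))).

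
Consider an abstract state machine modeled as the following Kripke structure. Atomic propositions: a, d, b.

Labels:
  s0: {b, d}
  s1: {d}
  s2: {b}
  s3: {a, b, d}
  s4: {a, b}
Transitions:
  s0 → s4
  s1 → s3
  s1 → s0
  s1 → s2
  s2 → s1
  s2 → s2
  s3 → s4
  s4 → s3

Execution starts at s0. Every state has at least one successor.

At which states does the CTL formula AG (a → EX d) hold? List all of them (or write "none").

none

States satisfying a → EX d: {s0, s1, s2, s4}.
States satisfying AG (a → EX d): ∅.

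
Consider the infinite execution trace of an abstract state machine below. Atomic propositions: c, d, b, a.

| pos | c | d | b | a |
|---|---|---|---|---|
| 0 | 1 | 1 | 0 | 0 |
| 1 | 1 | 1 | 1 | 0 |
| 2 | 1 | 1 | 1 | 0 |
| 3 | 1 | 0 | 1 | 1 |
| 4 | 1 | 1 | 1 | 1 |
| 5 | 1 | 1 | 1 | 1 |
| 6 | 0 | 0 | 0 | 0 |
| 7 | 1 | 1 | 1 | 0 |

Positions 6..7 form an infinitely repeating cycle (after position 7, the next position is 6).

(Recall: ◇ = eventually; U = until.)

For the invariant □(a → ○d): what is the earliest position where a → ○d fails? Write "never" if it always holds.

Check a → ○d at each position in order: 0 ✓, 1 ✓, 2 ✓, 3 ✓, 4 ✓.
At position 5 the labels are {a, b, c, d} and the next position 6 has {}, so a → ○d is false there. This is the first violation.

5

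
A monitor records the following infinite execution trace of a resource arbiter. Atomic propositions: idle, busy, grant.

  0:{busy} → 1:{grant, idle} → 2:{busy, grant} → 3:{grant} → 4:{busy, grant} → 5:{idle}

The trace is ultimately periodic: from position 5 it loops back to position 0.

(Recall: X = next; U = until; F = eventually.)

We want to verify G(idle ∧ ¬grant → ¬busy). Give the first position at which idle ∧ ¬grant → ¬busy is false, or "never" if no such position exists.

never

idle ∧ ¬grant → ¬busy holds at every position 0..5, and those are all the positions the trace ever visits, so the invariant G(idle ∧ ¬grant → ¬busy) is never violated.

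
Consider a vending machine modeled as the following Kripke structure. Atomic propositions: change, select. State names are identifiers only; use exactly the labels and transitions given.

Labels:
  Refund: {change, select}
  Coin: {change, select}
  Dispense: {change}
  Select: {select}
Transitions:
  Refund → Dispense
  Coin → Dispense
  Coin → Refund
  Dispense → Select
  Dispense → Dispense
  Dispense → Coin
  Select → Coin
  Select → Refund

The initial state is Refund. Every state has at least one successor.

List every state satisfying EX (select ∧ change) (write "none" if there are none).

States satisfying select ∧ change: {Refund, Coin}.
States satisfying EX (select ∧ change): {Coin, Dispense, Select}.

{Coin, Dispense, Select}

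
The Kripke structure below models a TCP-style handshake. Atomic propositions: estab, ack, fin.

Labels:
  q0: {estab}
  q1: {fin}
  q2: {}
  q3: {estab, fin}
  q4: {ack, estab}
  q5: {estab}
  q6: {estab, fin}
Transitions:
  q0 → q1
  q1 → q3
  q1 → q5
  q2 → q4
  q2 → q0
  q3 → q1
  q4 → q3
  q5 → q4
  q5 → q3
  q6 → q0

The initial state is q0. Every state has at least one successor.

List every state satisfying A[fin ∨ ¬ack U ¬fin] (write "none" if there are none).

{q0, q2, q4, q5, q6}

States satisfying fin ∨ ¬ack: {q0, q1, q2, q3, q5, q6}.
States satisfying ¬fin: {q0, q2, q4, q5}.
States satisfying A[fin ∨ ¬ack U ¬fin]: {q0, q2, q4, q5, q6}.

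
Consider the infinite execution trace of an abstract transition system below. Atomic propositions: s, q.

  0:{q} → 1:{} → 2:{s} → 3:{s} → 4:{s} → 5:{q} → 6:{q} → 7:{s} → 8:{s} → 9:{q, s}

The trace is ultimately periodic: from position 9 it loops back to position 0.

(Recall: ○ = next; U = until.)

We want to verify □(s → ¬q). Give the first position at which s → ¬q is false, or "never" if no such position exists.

9

Check s → ¬q at each position in order: 0 ✓, 1 ✓, 2 ✓, 3 ✓, 4 ✓, 5 ✓, 6 ✓, 7 ✓, 8 ✓.
At position 9 the labels are {q, s}, so s → ¬q is false there. This is the first violation.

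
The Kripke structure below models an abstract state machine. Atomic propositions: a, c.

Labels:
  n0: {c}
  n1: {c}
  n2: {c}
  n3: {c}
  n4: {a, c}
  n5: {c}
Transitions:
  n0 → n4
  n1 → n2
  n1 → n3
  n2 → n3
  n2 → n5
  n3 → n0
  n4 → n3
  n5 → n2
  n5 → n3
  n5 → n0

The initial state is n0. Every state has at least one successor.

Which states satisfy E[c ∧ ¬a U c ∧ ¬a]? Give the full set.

{n0, n1, n2, n3, n5}

States satisfying c ∧ ¬a: {n0, n1, n2, n3, n5}.
States satisfying E[c ∧ ¬a U c ∧ ¬a]: {n0, n1, n2, n3, n5}.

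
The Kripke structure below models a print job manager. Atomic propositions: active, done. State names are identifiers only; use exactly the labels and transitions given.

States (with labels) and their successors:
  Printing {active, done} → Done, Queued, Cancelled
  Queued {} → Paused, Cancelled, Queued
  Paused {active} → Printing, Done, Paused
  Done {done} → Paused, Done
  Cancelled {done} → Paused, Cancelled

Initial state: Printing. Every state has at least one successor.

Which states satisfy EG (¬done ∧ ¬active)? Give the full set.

{Queued}

States satisfying ¬done ∧ ¬active: {Queued}.
States satisfying EG (¬done ∧ ¬active): {Queued}.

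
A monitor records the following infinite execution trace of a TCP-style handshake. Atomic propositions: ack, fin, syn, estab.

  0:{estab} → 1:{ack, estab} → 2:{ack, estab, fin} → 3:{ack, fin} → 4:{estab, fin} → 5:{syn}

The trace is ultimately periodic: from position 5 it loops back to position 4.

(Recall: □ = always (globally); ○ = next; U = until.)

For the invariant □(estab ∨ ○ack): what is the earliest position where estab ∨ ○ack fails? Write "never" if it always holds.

3

Check estab ∨ ○ack at each position in order: 0 ✓, 1 ✓, 2 ✓.
At position 3 the labels are {ack, fin} and the next position 4 has {estab, fin}, so estab ∨ ○ack is false there. This is the first violation.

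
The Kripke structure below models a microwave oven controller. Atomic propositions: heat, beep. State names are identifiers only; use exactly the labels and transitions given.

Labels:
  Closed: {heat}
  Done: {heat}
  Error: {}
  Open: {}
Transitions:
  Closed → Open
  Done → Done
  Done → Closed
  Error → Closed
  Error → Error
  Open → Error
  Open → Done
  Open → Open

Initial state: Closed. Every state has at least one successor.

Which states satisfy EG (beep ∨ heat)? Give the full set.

States satisfying beep ∨ heat: {Closed, Done}.
States satisfying EG (beep ∨ heat): {Done}.

{Done}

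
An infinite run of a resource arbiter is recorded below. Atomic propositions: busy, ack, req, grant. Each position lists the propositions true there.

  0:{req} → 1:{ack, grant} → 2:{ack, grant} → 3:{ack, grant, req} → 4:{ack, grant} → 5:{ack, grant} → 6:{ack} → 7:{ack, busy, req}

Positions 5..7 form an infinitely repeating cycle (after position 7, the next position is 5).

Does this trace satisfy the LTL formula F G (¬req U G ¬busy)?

No

G (¬req U G ¬busy) is false at every position 0..7, so it never becomes true and F G (¬req U G ¬busy) fails.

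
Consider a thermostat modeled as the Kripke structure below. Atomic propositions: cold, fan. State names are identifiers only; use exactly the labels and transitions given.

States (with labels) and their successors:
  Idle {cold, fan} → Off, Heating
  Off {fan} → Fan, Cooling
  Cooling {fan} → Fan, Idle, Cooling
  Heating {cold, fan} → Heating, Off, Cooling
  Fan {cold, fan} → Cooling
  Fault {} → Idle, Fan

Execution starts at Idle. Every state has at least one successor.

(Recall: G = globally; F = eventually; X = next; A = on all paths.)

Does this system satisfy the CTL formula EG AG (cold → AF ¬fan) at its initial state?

Violated

States satisfying AG (cold → AF ¬fan): ∅.
States satisfying EG AG (cold → AF ¬fan): ∅.
No suitable path/successor from Idle witnesses the formula.
Idle ∉ Sat(EG AG (cold → AF ¬fan)).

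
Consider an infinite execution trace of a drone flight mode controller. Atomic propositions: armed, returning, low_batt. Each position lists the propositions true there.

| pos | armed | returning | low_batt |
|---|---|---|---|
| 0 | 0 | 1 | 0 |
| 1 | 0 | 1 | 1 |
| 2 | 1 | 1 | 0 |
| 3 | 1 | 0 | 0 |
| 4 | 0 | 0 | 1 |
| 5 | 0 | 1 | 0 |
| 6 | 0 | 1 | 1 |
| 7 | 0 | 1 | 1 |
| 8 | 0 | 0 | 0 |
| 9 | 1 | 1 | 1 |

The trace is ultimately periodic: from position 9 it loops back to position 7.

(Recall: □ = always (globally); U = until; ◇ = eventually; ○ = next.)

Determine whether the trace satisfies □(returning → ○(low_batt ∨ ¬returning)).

Violated

returning → ○(low_batt ∨ ¬returning) must hold at every position from 0 onward. It fails at position 1, so □(returning → ○(low_batt ∨ ¬returning)) is false.
Positions where returning holds: 0, 1, 2, 5, 6, 7, 9.
Check ○(low_batt ∨ ¬returning) at each: 0→ok, 1→fails, 2→ok, 5→ok, 6→ok, 7→ok, 9→ok.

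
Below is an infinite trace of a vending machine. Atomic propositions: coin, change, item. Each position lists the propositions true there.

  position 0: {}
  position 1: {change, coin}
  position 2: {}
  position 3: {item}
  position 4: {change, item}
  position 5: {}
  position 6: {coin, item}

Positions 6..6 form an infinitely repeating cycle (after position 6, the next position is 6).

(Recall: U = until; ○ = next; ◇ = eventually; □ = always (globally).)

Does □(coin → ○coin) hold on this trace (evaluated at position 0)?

coin → ○coin must hold at every position from 0 onward. It fails at position 1, so □(coin → ○coin) is false.
Positions where coin holds: 1, 6.
Check ○coin at each: 1→fails, 6→ok.

Does not hold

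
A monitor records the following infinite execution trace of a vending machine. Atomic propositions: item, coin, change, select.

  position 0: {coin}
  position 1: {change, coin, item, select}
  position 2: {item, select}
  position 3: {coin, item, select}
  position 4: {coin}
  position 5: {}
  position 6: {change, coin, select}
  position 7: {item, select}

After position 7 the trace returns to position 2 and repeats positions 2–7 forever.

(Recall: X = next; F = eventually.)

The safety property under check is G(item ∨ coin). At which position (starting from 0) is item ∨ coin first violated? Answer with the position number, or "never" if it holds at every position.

Check item ∨ coin at each position in order: 0 ✓, 1 ✓, 2 ✓, 3 ✓, 4 ✓.
At position 5 the labels are {}, so item ∨ coin is false there. This is the first violation.

5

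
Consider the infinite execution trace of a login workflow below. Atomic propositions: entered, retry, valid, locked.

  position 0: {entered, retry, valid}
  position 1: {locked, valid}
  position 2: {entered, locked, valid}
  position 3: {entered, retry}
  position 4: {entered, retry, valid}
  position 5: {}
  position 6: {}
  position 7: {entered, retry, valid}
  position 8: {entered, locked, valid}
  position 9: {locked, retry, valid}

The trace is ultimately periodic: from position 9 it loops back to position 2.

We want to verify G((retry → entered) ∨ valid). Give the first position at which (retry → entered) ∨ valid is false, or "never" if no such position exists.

(retry → entered) ∨ valid holds at every position 0..9, and those are all the positions the trace ever visits, so the invariant G((retry → entered) ∨ valid) is never violated.

never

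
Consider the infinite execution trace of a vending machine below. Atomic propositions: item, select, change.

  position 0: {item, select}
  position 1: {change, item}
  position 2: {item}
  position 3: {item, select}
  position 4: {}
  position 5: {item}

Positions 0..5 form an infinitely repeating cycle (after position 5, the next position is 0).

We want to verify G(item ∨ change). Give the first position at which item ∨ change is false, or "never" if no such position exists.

4

Check item ∨ change at each position in order: 0 ✓, 1 ✓, 2 ✓, 3 ✓.
At position 4 the labels are {}, so item ∨ change is false there. This is the first violation.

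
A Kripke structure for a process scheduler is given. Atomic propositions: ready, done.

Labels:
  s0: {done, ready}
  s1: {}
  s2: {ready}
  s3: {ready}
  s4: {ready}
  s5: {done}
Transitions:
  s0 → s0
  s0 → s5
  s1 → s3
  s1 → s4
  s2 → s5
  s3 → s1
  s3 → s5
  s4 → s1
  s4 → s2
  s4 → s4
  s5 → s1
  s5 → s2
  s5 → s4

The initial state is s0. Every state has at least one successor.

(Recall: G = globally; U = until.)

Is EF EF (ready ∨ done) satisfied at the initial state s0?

Satisfied

States satisfying EF (ready ∨ done): {s0, s1, s2, s3, s4, s5}.
States satisfying EF EF (ready ∨ done): {s0, s1, s2, s3, s4, s5}.
Some path from s0 reaches a state where EF (ready ∨ done) holds.
s0 ∈ Sat(EF EF (ready ∨ done)).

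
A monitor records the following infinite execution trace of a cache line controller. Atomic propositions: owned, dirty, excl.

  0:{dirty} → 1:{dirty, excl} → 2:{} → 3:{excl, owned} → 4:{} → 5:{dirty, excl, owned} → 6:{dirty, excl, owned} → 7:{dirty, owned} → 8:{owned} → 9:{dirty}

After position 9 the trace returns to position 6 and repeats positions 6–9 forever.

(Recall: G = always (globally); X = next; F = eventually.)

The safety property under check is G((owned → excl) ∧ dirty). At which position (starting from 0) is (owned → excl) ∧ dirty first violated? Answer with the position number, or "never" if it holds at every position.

Check (owned → excl) ∧ dirty at each position in order: 0 ✓, 1 ✓.
At position 2 the labels are {}, so (owned → excl) ∧ dirty is false there. This is the first violation.

2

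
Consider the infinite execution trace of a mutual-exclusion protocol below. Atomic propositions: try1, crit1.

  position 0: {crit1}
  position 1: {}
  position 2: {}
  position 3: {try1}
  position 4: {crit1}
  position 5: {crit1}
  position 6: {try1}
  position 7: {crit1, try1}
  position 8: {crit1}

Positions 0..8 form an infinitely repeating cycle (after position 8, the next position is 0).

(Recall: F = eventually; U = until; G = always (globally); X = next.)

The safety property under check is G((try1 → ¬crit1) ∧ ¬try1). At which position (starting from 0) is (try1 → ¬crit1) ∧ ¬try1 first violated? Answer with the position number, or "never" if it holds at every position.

Check (try1 → ¬crit1) ∧ ¬try1 at each position in order: 0 ✓, 1 ✓, 2 ✓.
At position 3 the labels are {try1}, so (try1 → ¬crit1) ∧ ¬try1 is false there. This is the first violation.

3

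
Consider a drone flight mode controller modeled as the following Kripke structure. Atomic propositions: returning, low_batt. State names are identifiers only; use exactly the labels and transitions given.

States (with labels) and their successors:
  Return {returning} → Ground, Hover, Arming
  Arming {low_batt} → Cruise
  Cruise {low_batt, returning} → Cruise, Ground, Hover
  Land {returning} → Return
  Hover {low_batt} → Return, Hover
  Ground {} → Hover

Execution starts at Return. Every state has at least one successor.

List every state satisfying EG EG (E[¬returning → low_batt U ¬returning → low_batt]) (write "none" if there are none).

{Return, Arming, Cruise, Land, Hover}

States satisfying EG EG (E[¬returning → low_batt U ¬returning → low_batt]): {Return, Arming, Cruise, Land, Hover}.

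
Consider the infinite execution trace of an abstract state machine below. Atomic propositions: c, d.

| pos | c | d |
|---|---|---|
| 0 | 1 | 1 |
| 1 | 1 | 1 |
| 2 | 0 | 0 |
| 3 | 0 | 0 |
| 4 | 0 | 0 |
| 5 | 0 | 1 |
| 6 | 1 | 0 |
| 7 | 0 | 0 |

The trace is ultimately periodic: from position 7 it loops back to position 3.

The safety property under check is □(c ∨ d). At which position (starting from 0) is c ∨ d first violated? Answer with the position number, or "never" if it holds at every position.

Check c ∨ d at each position in order: 0 ✓, 1 ✓.
At position 2 the labels are {}, so c ∨ d is false there. This is the first violation.

2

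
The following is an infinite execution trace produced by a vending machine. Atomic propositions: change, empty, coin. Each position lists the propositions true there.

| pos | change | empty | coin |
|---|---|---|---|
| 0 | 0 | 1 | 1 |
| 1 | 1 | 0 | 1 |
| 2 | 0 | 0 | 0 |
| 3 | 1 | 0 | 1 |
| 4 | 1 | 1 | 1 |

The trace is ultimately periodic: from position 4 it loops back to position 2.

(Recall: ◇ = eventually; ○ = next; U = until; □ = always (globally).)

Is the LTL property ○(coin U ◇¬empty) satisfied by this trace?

The position after 0 is 1; coin U ◇¬empty is true there.

Satisfied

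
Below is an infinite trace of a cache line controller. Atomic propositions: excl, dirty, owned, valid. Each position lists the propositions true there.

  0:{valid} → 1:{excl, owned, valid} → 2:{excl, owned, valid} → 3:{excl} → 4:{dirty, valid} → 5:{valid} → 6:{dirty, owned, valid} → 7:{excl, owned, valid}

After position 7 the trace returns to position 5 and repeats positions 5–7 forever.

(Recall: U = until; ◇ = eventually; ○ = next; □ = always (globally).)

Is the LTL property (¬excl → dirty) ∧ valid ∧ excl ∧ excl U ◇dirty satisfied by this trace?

Violated

Walking from position 0: ◇dirty first holds at position 0, and excl holds at every earlier position along the way, so excl U ◇dirty holds.
At position 0: (¬excl → dirty) ∧ valid ∧ excl is false; excl U ◇dirty is true; so (¬excl → dirty) ∧ valid ∧ excl ∧ excl U ◇dirty is false.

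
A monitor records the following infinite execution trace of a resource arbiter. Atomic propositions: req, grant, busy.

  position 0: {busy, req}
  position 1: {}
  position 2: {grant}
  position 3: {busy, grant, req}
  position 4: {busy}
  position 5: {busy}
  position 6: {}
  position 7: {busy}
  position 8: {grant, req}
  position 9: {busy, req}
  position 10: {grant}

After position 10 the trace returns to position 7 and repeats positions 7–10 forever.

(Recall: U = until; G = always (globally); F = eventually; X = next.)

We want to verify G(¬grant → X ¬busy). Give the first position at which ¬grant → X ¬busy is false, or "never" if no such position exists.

4

Check ¬grant → X ¬busy at each position in order: 0 ✓, 1 ✓, 2 ✓, 3 ✓.
At position 4 the labels are {busy} and the next position 5 has {busy}, so ¬grant → X ¬busy is false there. This is the first violation.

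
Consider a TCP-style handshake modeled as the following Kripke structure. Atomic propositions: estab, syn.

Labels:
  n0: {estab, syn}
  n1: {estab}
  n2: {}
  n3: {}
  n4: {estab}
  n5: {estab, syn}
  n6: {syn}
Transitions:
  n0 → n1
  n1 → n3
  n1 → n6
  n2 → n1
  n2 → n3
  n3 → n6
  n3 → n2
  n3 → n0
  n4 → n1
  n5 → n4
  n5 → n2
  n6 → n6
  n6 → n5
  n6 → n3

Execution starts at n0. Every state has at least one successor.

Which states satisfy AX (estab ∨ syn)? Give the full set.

{n0, n4}

States satisfying estab ∨ syn: {n0, n1, n4, n5, n6}.
States satisfying AX (estab ∨ syn): {n0, n4}.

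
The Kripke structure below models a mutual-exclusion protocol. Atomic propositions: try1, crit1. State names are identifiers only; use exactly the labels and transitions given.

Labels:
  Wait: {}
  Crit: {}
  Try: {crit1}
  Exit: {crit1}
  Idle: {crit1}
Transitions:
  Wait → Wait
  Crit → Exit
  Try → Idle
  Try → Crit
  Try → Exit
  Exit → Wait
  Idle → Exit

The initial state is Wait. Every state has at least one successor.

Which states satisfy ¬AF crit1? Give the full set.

{Wait}

States satisfying crit1: {Try, Exit, Idle}.
States satisfying AF crit1: {Crit, Try, Exit, Idle}.
States satisfying ¬AF crit1: {Wait}.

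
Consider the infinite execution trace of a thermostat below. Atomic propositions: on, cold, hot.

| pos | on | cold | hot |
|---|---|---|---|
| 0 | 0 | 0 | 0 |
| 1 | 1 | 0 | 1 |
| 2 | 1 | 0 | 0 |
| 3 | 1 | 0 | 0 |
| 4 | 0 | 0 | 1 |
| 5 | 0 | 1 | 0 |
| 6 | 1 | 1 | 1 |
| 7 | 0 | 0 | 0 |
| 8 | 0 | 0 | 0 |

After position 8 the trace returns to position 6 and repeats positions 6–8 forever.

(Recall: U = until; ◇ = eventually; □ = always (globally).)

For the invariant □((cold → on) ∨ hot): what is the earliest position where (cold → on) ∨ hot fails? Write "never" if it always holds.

Check (cold → on) ∨ hot at each position in order: 0 ✓, 1 ✓, 2 ✓, 3 ✓, 4 ✓.
At position 5 the labels are {cold}, so (cold → on) ∨ hot is false there. This is the first violation.

5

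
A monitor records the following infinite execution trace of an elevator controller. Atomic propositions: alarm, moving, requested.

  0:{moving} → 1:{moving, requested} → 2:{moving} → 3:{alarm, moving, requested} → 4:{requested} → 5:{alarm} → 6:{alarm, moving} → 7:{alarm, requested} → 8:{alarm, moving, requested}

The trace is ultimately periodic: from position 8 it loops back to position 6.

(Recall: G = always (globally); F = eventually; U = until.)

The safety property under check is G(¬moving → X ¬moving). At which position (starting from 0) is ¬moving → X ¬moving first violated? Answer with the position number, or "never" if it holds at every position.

Check ¬moving → X ¬moving at each position in order: 0 ✓, 1 ✓, 2 ✓, 3 ✓, 4 ✓.
At position 5 the labels are {alarm} and the next position 6 has {alarm, moving}, so ¬moving → X ¬moving is false there. This is the first violation.

5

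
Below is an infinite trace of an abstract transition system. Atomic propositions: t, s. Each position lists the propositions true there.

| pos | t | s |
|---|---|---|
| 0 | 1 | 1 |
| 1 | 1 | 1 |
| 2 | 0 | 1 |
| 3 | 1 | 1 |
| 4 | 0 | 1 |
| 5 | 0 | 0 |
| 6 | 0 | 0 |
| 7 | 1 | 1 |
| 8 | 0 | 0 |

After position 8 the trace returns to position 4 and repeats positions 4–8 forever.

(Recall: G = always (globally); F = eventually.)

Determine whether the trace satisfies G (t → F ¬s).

t → F ¬s holds at every position 0..8, and those are all positions ever visited, so G (t → F ¬s) holds.
Positions where t holds: 0, 1, 3, 7.
Check F ¬s at each: 0→ok, 1→ok, 3→ok, 7→ok.

Satisfied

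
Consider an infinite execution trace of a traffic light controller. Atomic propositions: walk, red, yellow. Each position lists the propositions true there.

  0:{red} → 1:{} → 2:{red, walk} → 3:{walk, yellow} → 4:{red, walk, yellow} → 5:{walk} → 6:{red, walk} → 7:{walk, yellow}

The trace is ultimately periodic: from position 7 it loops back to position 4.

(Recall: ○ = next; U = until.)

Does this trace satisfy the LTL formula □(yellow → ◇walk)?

yellow → ◇walk holds at every position 0..7, and those are all positions ever visited, so □(yellow → ◇walk) holds.
Positions where yellow holds: 3, 4, 7.
Check ◇walk at each: 3→ok, 4→ok, 7→ok.

Satisfied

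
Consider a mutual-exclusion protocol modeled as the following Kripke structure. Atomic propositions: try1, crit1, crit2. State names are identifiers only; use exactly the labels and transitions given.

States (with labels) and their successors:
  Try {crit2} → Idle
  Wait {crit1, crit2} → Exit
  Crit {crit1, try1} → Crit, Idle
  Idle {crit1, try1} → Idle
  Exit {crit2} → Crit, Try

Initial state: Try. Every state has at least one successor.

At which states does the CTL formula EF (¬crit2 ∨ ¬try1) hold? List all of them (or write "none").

States satisfying ¬crit2 ∨ ¬try1: {Try, Wait, Crit, Idle, Exit}.
States satisfying EF (¬crit2 ∨ ¬try1): {Try, Wait, Crit, Idle, Exit}.

{Try, Wait, Crit, Idle, Exit}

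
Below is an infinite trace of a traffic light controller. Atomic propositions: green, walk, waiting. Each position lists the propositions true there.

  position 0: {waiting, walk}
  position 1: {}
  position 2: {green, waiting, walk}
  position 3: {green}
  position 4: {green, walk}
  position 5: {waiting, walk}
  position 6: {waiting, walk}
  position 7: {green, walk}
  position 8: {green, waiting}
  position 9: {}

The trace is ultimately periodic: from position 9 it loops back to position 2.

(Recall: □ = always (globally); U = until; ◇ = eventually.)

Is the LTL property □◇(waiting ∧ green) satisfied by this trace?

◇(waiting ∧ green) holds at every position 0..9, and those are all positions ever visited, so □◇(waiting ∧ green) holds.

Yes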